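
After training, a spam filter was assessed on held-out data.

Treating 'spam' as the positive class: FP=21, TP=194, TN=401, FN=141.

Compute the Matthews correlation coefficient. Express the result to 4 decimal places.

0.5830

MCC = (TP·TN − FP·FN) / √((TP+FP)(TP+FN)(TN+FP)(TN+FN))
Numerator = 194·401 − 21·141 = 74833
Denominator = √(215·335·422·542) = √16473846100 = 128350.4815
MCC = 74833 / 128350.4815 = 0.5830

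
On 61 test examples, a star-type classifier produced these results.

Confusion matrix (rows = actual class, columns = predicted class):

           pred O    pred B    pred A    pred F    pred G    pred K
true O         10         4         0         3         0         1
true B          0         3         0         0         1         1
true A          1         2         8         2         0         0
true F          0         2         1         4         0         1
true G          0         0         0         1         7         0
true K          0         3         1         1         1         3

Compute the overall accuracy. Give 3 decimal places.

0.574

Accuracy = trace / total = (10+3+8+4+7+3=35) / 61 = 35/61 = 0.574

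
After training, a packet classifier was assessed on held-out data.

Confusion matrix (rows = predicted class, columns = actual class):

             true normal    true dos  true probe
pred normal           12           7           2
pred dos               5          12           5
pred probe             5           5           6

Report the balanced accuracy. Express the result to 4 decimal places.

Balanced accuracy = mean of per-class recall.
  normal: recall = 12/22 = 0.54545
  dos: recall = 12/24 = 0.50000
  probe: recall = 6/13 = 0.46154
Mean = (0.54545 + 0.50000 + 0.46154) / 3 = 0.5023

0.5023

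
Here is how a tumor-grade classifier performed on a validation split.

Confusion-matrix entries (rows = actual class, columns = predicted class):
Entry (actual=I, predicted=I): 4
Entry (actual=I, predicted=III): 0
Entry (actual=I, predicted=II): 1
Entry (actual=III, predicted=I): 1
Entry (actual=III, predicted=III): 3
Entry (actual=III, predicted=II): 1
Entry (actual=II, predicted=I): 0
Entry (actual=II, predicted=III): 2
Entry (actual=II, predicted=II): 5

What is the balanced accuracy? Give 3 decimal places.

0.705

Balanced accuracy = mean of per-class recall.
  I: recall = 4/5 = 0.8000
  III: recall = 3/5 = 0.6000
  II: recall = 5/7 = 0.7143
Mean = (0.8000 + 0.6000 + 0.7143) / 3 = 0.705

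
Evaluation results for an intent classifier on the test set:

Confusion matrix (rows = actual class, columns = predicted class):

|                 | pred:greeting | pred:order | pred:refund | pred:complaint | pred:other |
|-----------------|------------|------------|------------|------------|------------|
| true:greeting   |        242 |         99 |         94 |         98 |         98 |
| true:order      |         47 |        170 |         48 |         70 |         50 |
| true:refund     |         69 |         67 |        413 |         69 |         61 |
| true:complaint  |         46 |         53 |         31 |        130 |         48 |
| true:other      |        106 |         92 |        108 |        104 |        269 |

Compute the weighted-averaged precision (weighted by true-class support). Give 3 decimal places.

0.474

Per-class precision (TP/(TP+FP)):
  greeting: TP=242, FP=47+69+46+106=268 → 242/510 = 0.4745
  order: TP=170, FP=99+67+53+92=311 → 170/481 = 0.3534
  refund: TP=413, FP=94+48+31+108=281 → 413/694 = 0.5951
  complaint: TP=130, FP=98+70+69+104=341 → 130/471 = 0.2760
  other: TP=269, FP=98+50+61+48=257 → 269/526 = 0.5114
Weighted-precision = Σ (supportᵢ/N)·precisionᵢ with N=2682: (631/2682)·0.4745 + (385/2682)·0.3534 + (679/2682)·0.5951 + (308/2682)·0.2760 + (679/2682)·0.5114 = 0.474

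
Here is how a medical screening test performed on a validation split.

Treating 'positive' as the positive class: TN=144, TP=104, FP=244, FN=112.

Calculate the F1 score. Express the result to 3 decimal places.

Precision = TP/(TP+FP) = 104/348 = 0.2989
Recall = TP/(TP+FN) = 104/216 = 0.4815
F1 = 2·TP/(2·TP+FP+FN) = 208/564 = 0.369

0.369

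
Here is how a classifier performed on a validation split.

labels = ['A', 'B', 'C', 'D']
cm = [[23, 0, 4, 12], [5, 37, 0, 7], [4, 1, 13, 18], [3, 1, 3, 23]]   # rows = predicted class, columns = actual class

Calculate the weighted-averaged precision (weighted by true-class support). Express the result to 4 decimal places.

0.6709

Per-class precision (TP/(TP+FP)):
  A: TP=23, FP=0+4+12=16 → 23/39 = 0.58974
  B: TP=37, FP=5+0+7=12 → 37/49 = 0.75510
  C: TP=13, FP=4+1+18=23 → 13/36 = 0.36111
  D: TP=23, FP=3+1+3=7 → 23/30 = 0.76667
Weighted-precision = Σ (supportᵢ/N)·precisionᵢ with N=154: (35/154)·0.58974 + (39/154)·0.75510 + (20/154)·0.36111 + (60/154)·0.76667 = 0.6709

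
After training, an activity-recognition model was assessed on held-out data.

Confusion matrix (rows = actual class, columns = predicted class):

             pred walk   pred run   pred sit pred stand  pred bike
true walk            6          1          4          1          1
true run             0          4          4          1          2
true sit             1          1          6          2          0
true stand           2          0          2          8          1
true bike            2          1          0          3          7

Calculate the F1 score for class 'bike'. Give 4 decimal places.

One-vs-rest for 'bike': TP = diagonal; FP = other classes predicted 'bike'; FN = 'bike' predicted as other.
F1 score = 2·TP/(2·TP+FP+FN).
bike: TP=7, FP=1+2+0+1=4, FN=2+1+0+3=6 → 14/24 = 0.58333

0.5833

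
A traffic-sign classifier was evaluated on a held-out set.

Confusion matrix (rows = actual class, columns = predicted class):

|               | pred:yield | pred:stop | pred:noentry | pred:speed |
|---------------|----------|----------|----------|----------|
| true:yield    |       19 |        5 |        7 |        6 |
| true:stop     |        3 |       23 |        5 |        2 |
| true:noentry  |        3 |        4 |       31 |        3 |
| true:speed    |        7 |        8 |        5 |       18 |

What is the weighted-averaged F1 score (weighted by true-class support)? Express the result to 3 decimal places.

0.605

Per-class F1 score (2·TP/(2·TP+FP+FN)):
  yield: TP=19, FP=3+3+7=13, FN=5+7+6=18 → 38/69 = 0.5507
  stop: TP=23, FP=5+4+8=17, FN=3+5+2=10 → 46/73 = 0.6301
  noentry: TP=31, FP=7+5+5=17, FN=3+4+3=10 → 62/89 = 0.6966
  speed: TP=18, FP=6+2+3=11, FN=7+8+5=20 → 36/67 = 0.5373
Weighted-F1 score = Σ (supportᵢ/N)·F1 scoreᵢ with N=149: (37/149)·0.5507 + (33/149)·0.6301 + (41/149)·0.6966 + (38/149)·0.5373 = 0.605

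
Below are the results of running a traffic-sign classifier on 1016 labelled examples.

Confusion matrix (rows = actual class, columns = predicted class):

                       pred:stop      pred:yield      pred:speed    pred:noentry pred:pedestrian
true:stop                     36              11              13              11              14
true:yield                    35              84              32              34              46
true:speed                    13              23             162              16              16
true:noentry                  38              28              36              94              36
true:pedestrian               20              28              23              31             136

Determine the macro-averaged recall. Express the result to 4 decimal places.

0.4936

Per-class recall (TP/(TP+FN)):
  stop: TP=36, FN=11+13+11+14=49 → 36/85 = 0.42353
  yield: TP=84, FN=35+32+34+46=147 → 84/231 = 0.36364
  speed: TP=162, FN=13+23+16+16=68 → 162/230 = 0.70435
  noentry: TP=94, FN=38+28+36+36=138 → 94/232 = 0.40517
  pedestrian: TP=136, FN=20+28+23+31=102 → 136/238 = 0.57143
Macro-recall = mean = (0.42353 + 0.36364 + 0.70435 + 0.40517 + 0.57143) / 5 = 0.4936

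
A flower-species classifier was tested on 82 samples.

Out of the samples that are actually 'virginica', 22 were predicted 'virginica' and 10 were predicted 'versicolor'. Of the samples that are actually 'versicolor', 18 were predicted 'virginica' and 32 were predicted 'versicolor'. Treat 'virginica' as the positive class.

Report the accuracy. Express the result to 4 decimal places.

0.6585

Accuracy = (TP+TN)/N = (22+32)/82 = 0.6585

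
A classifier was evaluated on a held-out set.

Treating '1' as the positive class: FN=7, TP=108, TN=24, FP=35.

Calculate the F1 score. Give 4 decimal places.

Precision = TP/(TP+FP) = 108/143 = 0.7552
Recall = TP/(TP+FN) = 108/115 = 0.9391
F1 = 2·TP/(2·TP+FP+FN) = 216/258 = 0.8372

0.8372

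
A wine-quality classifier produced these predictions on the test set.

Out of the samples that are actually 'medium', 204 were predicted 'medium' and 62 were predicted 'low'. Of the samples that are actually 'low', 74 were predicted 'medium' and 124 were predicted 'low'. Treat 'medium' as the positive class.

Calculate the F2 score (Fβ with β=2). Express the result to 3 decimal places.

Fβ = (1+β²)·TP / ((1+β²)·TP + β²·FN + FP), with β²=4
= 5·204 / (5·204 + 4·62 + 74) = 0.760

0.760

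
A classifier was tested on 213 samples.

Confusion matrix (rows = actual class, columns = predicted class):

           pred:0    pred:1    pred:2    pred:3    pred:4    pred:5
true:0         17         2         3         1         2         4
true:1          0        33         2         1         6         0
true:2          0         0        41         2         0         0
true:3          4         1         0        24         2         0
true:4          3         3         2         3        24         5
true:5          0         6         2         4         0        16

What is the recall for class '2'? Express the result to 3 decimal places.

recall = TP/(TP+FN).
2: TP=41, FN=0+0+2+0+0=2 → 41/43 = 0.9535

0.953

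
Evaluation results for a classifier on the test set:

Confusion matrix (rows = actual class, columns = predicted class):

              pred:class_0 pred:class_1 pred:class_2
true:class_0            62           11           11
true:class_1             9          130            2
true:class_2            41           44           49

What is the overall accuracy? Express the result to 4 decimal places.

0.6713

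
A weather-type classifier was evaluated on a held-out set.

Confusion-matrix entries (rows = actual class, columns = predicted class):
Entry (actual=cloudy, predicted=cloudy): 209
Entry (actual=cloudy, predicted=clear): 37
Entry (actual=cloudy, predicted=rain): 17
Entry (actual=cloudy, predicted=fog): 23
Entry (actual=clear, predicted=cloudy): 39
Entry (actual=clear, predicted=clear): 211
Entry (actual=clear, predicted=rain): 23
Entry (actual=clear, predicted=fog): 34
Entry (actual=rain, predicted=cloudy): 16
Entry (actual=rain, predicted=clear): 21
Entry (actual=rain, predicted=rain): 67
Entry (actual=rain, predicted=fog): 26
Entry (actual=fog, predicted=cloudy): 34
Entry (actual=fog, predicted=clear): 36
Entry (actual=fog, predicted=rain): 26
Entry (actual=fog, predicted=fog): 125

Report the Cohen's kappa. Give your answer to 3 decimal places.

Observed agreement pₒ = trace/N = 612/944 = 0.6483
Expected agreement pₑ = Σ (rowᵢ·colᵢ)/N² = (286·298 + 307·305 + 130·133 + 221·208)/944² = 0.2717
κ = (pₒ − pₑ)/(1 − pₑ) = (0.6483 − 0.2717)/(1 − 0.2717) = 0.517

0.517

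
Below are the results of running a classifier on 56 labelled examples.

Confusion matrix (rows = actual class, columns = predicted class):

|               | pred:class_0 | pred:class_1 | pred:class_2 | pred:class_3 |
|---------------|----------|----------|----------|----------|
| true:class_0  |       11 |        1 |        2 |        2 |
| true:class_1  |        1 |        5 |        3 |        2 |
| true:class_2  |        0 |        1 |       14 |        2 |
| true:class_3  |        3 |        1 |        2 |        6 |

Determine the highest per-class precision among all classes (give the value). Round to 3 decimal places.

0.733

Per-class precision (TP/(TP+FP)):
  class_0: TP=11, FP=1+0+3=4 → 11/15 = 0.7333
  class_1: TP=5, FP=1+1+1=3 → 5/8 = 0.6250
  class_2: TP=14, FP=2+3+2=7 → 14/21 = 0.6667
  class_3: TP=6, FP=2+2+2=6 → 6/12 = 0.5000
Highest is class 'class_0' with precision = 0.733.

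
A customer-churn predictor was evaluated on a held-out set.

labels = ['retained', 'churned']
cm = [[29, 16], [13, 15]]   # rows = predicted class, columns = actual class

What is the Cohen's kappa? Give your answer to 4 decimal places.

0.1766

Observed agreement pₒ = trace/N = 44/73 = 0.60274
Expected agreement pₑ = Σ (rowᵢ·colᵢ)/N² = (42·45 + 31·28)/73² = 0.51755
κ = (pₒ − pₑ)/(1 − pₑ) = (0.60274 − 0.51755)/(1 − 0.51755) = 0.1766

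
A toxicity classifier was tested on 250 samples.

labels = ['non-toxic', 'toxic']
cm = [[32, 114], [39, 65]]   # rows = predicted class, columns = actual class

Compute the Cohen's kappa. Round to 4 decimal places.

Observed agreement pₒ = trace/N = 97/250 = 0.38800
Expected agreement pₑ = Σ (rowᵢ·colᵢ)/N² = (71·146 + 179·104)/250² = 0.46371
κ = (pₒ − pₑ)/(1 − pₑ) = (0.38800 − 0.46371)/(1 − 0.46371) = -0.1412

-0.1412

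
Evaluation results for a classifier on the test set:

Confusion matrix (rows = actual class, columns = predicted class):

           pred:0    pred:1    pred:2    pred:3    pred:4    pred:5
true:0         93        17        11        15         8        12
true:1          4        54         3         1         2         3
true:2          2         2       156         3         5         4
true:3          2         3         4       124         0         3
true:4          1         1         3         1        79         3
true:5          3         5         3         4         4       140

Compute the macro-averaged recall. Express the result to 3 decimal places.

0.833

Per-class recall (TP/(TP+FN)):
  0: TP=93, FN=17+11+15+8+12=63 → 93/156 = 0.5962
  1: TP=54, FN=4+3+1+2+3=13 → 54/67 = 0.8060
  2: TP=156, FN=2+2+3+5+4=16 → 156/172 = 0.9070
  3: TP=124, FN=2+3+4+0+3=12 → 124/136 = 0.9118
  4: TP=79, FN=1+1+3+1+3=9 → 79/88 = 0.8977
  5: TP=140, FN=3+5+3+4+4=19 → 140/159 = 0.8805
Macro-recall = mean = (0.5962 + 0.8060 + 0.9070 + 0.9118 + 0.8977 + 0.8805) / 6 = 0.833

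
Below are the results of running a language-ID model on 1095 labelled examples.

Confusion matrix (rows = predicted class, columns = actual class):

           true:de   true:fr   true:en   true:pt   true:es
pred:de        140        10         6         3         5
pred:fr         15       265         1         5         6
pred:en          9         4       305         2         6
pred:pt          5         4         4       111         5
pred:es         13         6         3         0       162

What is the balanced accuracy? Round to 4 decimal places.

0.8880

Balanced accuracy = mean of per-class recall.
  de: recall = 140/182 = 0.76923
  fr: recall = 265/289 = 0.91696
  en: recall = 305/319 = 0.95611
  pt: recall = 111/121 = 0.91736
  es: recall = 162/184 = 0.88043
Mean = (0.76923 + 0.91696 + 0.95611 + 0.91736 + 0.88043) / 5 = 0.8880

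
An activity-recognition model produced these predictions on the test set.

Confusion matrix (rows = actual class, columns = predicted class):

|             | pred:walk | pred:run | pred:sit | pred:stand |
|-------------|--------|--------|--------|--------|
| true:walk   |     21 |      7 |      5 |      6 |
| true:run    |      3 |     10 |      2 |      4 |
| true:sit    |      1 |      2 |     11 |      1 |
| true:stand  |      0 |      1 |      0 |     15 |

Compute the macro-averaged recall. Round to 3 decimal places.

Per-class recall (TP/(TP+FN)):
  walk: TP=21, FN=7+5+6=18 → 21/39 = 0.5385
  run: TP=10, FN=3+2+4=9 → 10/19 = 0.5263
  sit: TP=11, FN=1+2+1=4 → 11/15 = 0.7333
  stand: TP=15, FN=0+1+0=1 → 15/16 = 0.9375
Macro-recall = mean = (0.5385 + 0.5263 + 0.7333 + 0.9375) / 4 = 0.684

0.684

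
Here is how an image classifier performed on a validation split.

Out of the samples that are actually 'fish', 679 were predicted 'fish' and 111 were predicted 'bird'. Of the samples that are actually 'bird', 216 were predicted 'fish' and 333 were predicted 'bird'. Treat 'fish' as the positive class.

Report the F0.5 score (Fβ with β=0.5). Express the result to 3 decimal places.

0.777

Fβ = (1+β²)·TP / ((1+β²)·TP + β²·FN + FP), with β²=1/4
= 1.25·679 / (1.25·679 + 0.25·111 + 216) = 0.777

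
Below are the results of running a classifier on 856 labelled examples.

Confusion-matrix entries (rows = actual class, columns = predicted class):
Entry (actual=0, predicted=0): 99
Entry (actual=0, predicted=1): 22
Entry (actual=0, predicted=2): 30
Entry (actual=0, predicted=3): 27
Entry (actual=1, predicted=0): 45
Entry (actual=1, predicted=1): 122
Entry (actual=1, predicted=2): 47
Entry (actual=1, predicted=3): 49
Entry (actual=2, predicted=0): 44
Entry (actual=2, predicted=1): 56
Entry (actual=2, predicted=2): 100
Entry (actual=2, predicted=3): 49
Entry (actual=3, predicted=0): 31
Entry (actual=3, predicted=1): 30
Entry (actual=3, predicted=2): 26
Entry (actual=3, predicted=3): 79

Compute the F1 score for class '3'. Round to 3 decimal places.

0.427

Take TP from the diagonal, FP from the rest of the '3' prediction marginal, FN from the rest of the '3' actual marginal.
F1 score = 2·TP/(2·TP+FP+FN).
3: TP=79, FP=27+49+49=125, FN=31+30+26=87 → 158/370 = 0.4270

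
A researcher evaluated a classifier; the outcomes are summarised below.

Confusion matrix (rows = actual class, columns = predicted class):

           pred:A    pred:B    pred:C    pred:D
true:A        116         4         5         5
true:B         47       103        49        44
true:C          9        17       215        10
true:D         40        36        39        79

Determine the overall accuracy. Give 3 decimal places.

Accuracy = trace / total = (116+103+215+79=513) / 818 = 513/818 = 0.627

0.627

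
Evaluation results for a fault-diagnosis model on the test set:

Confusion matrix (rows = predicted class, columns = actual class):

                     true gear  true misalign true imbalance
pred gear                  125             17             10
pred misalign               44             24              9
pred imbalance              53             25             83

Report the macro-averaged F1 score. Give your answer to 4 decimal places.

Per-class F1 score (2·TP/(2·TP+FP+FN)):
  gear: TP=125, FP=17+10=27, FN=44+53=97 → 250/374 = 0.66845
  misalign: TP=24, FP=44+9=53, FN=17+25=42 → 48/143 = 0.33566
  imbalance: TP=83, FP=53+25=78, FN=10+9=19 → 166/263 = 0.63118
Macro-F1 score = mean = (0.66845 + 0.33566 + 0.63118) / 3 = 0.5451

0.5451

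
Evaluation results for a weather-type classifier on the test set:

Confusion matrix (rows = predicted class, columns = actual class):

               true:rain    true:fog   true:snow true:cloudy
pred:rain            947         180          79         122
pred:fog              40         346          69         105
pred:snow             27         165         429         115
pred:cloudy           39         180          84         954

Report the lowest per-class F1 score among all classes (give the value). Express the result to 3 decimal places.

0.484

Per-class F1 score (2·TP/(2·TP+FP+FN)):
  rain: TP=947, FP=180+79+122=381, FN=40+27+39=106 → 1894/2381 = 0.7955
  fog: TP=346, FP=40+69+105=214, FN=180+165+180=525 → 692/1431 = 0.4836
  snow: TP=429, FP=27+165+115=307, FN=79+69+84=232 → 858/1397 = 0.6142
  cloudy: TP=954, FP=39+180+84=303, FN=122+105+115=342 → 1908/2553 = 0.7474
Lowest is class 'fog' with F1 score = 0.484.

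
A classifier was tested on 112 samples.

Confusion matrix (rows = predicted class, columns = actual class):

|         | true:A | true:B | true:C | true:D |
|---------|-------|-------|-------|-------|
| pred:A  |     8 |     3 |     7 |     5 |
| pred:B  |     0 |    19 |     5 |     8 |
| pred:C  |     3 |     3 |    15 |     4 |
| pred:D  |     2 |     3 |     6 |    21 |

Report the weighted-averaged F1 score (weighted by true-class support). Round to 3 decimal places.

Per-class F1 score (2·TP/(2·TP+FP+FN)):
  A: TP=8, FP=3+7+5=15, FN=0+3+2=5 → 16/36 = 0.4444
  B: TP=19, FP=0+5+8=13, FN=3+3+3=9 → 38/60 = 0.6333
  C: TP=15, FP=3+3+4=10, FN=7+5+6=18 → 30/58 = 0.5172
  D: TP=21, FP=2+3+6=11, FN=5+8+4=17 → 42/70 = 0.6000
Weighted-F1 score = Σ (supportᵢ/N)·F1 scoreᵢ with N=112: (13/112)·0.4444 + (28/112)·0.6333 + (33/112)·0.5172 + (38/112)·0.6000 = 0.566

0.566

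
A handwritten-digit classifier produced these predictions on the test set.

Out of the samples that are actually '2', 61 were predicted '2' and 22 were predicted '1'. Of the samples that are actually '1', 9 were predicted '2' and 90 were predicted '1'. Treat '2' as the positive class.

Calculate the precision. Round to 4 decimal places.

0.8714

Precision = TP/(TP+FP) = 61/(61+9) = 61/70 = 0.8714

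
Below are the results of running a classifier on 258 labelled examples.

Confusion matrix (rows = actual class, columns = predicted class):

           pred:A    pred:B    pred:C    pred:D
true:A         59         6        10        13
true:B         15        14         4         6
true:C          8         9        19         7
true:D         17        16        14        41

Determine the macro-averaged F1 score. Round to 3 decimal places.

Per-class F1 score (2·TP/(2·TP+FP+FN)):
  A: TP=59, FP=15+8+17=40, FN=6+10+13=29 → 118/187 = 0.6310
  B: TP=14, FP=6+9+16=31, FN=15+4+6=25 → 28/84 = 0.3333
  C: TP=19, FP=10+4+14=28, FN=8+9+7=24 → 38/90 = 0.4222
  D: TP=41, FP=13+6+7=26, FN=17+16+14=47 → 82/155 = 0.5290
Macro-F1 score = mean = (0.6310 + 0.3333 + 0.4222 + 0.5290) / 4 = 0.479

0.479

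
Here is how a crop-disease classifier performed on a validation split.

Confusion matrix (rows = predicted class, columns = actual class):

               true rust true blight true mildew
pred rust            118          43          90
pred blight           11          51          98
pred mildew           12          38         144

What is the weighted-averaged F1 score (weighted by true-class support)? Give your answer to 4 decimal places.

0.5170

Per-class F1 score (2·TP/(2·TP+FP+FN)):
  rust: TP=118, FP=43+90=133, FN=11+12=23 → 236/392 = 0.60204
  blight: TP=51, FP=11+98=109, FN=43+38=81 → 102/292 = 0.34932
  mildew: TP=144, FP=12+38=50, FN=90+98=188 → 288/526 = 0.54753
Weighted-F1 score = Σ (supportᵢ/N)·F1 scoreᵢ with N=605: (141/605)·0.60204 + (132/605)·0.34932 + (332/605)·0.54753 = 0.5170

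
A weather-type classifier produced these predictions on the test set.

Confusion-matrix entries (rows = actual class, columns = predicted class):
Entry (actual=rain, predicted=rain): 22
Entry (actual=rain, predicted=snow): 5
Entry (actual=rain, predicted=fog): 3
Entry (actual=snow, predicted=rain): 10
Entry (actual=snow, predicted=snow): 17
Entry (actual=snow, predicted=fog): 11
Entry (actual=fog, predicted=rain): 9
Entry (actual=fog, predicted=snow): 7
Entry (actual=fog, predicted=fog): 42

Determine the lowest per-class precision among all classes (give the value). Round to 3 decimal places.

0.537

Per-class precision (TP/(TP+FP)):
  rain: TP=22, FP=10+9=19 → 22/41 = 0.5366
  snow: TP=17, FP=5+7=12 → 17/29 = 0.5862
  fog: TP=42, FP=3+11=14 → 42/56 = 0.7500
Lowest is class 'rain' with precision = 0.537.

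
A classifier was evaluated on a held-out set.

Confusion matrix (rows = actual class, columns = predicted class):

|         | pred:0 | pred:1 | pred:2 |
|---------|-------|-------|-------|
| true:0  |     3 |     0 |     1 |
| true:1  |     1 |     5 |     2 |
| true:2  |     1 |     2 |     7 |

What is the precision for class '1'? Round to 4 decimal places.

Treat '1' as positive and all other classes as negative.
precision = TP/(TP+FP).
1: TP=5, FP=0+2=2 → 5/7 = 0.71429

0.7143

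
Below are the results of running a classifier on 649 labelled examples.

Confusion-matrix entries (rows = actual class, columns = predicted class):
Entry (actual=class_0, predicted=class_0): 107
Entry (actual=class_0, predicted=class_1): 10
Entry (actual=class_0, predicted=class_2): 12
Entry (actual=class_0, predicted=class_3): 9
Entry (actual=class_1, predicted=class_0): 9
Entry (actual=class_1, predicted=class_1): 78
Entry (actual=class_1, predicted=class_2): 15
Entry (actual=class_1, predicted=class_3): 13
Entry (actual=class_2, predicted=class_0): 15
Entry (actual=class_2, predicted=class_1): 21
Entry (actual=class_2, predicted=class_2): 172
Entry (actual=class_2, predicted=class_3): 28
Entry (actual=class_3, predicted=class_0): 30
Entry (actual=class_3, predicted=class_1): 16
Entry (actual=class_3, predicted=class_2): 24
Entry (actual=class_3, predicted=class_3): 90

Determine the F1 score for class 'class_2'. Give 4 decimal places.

0.7495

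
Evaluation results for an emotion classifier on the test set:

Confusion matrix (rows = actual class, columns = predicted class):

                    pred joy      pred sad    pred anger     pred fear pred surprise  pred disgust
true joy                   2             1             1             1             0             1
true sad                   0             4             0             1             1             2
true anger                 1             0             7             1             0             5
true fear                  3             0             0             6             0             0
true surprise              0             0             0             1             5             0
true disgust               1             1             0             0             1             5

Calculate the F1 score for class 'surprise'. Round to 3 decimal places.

0.769

One-vs-rest for 'surprise': TP = diagonal; FP = other classes predicted 'surprise'; FN = 'surprise' predicted as other.
F1 score = 2·TP/(2·TP+FP+FN).
surprise: TP=5, FP=0+1+0+0+1=2, FN=0+0+0+1+0=1 → 10/13 = 0.7692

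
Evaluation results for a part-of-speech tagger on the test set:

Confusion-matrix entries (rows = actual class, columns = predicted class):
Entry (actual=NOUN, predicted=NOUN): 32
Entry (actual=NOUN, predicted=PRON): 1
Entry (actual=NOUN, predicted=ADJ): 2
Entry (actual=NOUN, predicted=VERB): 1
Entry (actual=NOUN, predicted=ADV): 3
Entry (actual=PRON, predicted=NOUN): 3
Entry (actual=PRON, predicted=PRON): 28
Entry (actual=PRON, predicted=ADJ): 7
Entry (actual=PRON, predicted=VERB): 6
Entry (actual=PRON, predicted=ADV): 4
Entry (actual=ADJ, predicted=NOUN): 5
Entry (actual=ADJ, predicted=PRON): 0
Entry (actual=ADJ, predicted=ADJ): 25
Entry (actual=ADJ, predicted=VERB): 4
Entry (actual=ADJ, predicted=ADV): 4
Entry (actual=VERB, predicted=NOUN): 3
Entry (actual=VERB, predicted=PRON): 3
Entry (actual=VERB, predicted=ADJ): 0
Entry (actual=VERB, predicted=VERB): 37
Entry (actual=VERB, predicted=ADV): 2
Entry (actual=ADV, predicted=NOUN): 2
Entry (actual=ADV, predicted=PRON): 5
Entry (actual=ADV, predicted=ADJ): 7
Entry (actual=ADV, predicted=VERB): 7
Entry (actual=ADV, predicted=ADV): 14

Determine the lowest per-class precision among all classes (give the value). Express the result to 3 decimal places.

Per-class precision (TP/(TP+FP)):
  NOUN: TP=32, FP=3+5+3+2=13 → 32/45 = 0.7111
  PRON: TP=28, FP=1+0+3+5=9 → 28/37 = 0.7568
  ADJ: TP=25, FP=2+7+0+7=16 → 25/41 = 0.6098
  VERB: TP=37, FP=1+6+4+7=18 → 37/55 = 0.6727
  ADV: TP=14, FP=3+4+4+2=13 → 14/27 = 0.5185
Lowest is class 'ADV' with precision = 0.519.

0.519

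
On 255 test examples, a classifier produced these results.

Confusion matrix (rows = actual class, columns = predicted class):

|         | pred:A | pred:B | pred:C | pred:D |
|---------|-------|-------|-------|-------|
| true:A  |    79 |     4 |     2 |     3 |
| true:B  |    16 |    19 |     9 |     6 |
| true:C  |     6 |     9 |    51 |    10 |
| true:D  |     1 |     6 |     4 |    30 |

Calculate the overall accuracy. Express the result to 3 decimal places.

0.702

Accuracy = trace / total = (79+19+51+30=179) / 255 = 179/255 = 0.702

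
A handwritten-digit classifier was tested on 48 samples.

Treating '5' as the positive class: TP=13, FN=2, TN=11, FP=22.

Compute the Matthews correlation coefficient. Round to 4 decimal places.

0.2086

MCC = (TP·TN − FP·FN) / √((TP+FP)(TP+FN)(TN+FP)(TN+FN))
Numerator = 13·11 − 22·2 = 99
Denominator = √(35·15·33·13) = √225225 = 474.5788
MCC = 99 / 474.5788 = 0.2086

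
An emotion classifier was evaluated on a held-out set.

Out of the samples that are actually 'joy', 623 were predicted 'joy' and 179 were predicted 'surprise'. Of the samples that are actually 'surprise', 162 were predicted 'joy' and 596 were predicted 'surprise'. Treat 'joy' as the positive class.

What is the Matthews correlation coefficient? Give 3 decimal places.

0.563

MCC = (TP·TN − FP·FN) / √((TP+FP)(TP+FN)(TN+FP)(TN+FN))
Numerator = 623·596 − 162·179 = 342310
Denominator = √(785·802·758·775) = √369840896500 = 608145.4567
MCC = 342310 / 608145.4567 = 0.563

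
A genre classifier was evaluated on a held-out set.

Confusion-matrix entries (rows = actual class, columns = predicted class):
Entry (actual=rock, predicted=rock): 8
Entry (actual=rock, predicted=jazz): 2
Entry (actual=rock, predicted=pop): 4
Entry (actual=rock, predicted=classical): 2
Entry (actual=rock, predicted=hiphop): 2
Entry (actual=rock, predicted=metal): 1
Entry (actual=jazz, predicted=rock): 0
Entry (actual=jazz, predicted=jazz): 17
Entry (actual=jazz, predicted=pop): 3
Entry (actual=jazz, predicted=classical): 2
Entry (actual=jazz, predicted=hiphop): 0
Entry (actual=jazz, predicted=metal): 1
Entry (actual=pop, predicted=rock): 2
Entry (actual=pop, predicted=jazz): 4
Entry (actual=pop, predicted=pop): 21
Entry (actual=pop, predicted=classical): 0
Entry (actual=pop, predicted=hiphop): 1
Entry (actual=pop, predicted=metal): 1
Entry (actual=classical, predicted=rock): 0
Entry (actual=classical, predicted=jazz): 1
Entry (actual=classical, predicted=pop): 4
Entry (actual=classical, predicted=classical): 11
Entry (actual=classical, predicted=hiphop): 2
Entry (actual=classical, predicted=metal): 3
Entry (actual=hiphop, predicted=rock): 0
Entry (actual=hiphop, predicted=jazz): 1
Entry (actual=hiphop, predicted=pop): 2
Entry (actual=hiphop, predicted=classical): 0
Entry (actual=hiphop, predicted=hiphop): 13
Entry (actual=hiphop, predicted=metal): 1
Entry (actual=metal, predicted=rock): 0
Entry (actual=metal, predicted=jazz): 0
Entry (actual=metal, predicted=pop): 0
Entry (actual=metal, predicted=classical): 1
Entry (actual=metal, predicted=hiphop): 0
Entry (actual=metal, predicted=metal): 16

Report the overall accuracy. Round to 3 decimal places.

0.683

Accuracy = trace / total = (8+17+21+11+13+16=86) / 126 = 86/126 = 0.683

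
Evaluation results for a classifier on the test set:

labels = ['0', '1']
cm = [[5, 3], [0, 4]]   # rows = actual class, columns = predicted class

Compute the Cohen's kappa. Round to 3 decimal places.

Observed agreement pₒ = trace/N = 9/12 = 0.7500
Expected agreement pₑ = Σ (rowᵢ·colᵢ)/N² = (8·5 + 4·7)/12² = 0.4722
κ = (pₒ − pₑ)/(1 − pₑ) = (0.7500 − 0.4722)/(1 − 0.4722) = 0.526

0.526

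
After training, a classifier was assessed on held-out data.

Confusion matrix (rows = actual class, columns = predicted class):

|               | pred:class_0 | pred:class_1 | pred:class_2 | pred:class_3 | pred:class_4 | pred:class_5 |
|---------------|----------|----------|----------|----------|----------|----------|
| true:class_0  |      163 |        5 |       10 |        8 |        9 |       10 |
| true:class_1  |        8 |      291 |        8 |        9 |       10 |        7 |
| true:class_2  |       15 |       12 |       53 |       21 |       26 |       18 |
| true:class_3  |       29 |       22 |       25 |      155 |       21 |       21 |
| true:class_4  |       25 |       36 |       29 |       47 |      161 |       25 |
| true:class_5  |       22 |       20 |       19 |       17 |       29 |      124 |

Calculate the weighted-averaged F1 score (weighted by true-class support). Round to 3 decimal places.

Per-class F1 score (2·TP/(2·TP+FP+FN)):
  class_0: TP=163, FP=8+15+29+25+22=99, FN=5+10+8+9+10=42 → 326/467 = 0.6981
  class_1: TP=291, FP=5+12+22+36+20=95, FN=8+8+9+10+7=42 → 582/719 = 0.8095
  class_2: TP=53, FP=10+8+25+29+19=91, FN=15+12+21+26+18=92 → 106/289 = 0.3668
  class_3: TP=155, FP=8+9+21+47+17=102, FN=29+22+25+21+21=118 → 310/530 = 0.5849
  class_4: TP=161, FP=9+10+26+21+29=95, FN=25+36+29+47+25=162 → 322/579 = 0.5561
  class_5: TP=124, FP=10+7+18+21+25=81, FN=22+20+19+17+29=107 → 248/436 = 0.5688
Weighted-F1 score = Σ (supportᵢ/N)·F1 scoreᵢ with N=1510: (205/1510)·0.6981 + (333/1510)·0.8095 + (145/1510)·0.3668 + (273/1510)·0.5849 + (323/1510)·0.5561 + (231/1510)·0.5688 = 0.620

0.620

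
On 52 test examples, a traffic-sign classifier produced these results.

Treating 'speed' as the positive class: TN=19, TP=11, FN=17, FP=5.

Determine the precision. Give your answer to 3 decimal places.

Precision = TP/(TP+FP) = 11/(11+5) = 11/16 = 0.688

0.688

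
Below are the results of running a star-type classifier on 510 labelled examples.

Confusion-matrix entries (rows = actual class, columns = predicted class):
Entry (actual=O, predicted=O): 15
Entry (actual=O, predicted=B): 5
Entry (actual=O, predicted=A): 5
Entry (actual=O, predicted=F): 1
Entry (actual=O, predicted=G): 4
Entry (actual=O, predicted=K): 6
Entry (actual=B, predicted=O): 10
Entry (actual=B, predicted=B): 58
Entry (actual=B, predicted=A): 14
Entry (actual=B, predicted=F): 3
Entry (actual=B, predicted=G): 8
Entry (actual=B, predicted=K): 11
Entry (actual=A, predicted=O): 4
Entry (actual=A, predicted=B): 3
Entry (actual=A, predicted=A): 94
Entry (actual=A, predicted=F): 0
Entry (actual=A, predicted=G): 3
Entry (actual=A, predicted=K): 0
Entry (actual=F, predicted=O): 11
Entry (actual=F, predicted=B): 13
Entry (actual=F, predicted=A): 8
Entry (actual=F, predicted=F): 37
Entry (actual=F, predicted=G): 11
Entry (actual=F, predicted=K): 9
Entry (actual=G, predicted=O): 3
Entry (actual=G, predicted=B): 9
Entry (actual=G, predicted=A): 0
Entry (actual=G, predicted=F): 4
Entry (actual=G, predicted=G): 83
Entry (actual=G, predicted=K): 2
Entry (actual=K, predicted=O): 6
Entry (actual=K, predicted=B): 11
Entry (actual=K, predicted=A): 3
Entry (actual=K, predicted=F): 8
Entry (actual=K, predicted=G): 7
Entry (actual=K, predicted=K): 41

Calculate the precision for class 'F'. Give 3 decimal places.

0.698

Treat 'F' as positive and all other classes as negative.
precision = TP/(TP+FP).
F: TP=37, FP=1+3+0+4+8=16 → 37/53 = 0.6981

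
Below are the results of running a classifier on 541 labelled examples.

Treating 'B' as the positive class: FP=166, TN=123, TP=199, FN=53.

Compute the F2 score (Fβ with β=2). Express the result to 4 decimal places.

0.7247

Fβ = (1+β²)·TP / ((1+β²)·TP + β²·FN + FP), with β²=4
= 5·199 / (5·199 + 4·53 + 166) = 0.7247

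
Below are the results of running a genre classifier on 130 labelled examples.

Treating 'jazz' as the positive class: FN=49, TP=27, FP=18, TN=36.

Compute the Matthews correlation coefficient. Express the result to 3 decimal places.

MCC = (TP·TN − FP·FN) / √((TP+FP)(TP+FN)(TN+FP)(TN+FN))
Numerator = 27·36 − 18·49 = 90
Denominator = √(45·76·54·85) = √15697800 = 3962.0449
MCC = 90 / 3962.0449 = 0.023

0.023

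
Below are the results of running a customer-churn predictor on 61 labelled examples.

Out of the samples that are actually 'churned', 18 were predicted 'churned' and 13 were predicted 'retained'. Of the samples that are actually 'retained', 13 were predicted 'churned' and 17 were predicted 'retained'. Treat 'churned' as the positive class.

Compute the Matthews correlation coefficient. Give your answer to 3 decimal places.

MCC = (TP·TN − FP·FN) / √((TP+FP)(TP+FN)(TN+FP)(TN+FN))
Numerator = 18·17 − 13·13 = 137
Denominator = √(31·31·30·30) = √864900 = 930.0000
MCC = 137 / 930.0000 = 0.147

0.147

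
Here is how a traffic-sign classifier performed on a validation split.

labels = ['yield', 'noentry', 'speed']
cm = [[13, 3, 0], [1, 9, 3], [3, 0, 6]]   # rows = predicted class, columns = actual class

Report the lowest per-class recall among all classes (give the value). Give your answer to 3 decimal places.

Per-class recall (TP/(TP+FN)):
  yield: TP=13, FN=1+3=4 → 13/17 = 0.7647
  noentry: TP=9, FN=3+0=3 → 9/12 = 0.7500
  speed: TP=6, FN=0+3=3 → 6/9 = 0.6667
Lowest is class 'speed' with recall = 0.667.

0.667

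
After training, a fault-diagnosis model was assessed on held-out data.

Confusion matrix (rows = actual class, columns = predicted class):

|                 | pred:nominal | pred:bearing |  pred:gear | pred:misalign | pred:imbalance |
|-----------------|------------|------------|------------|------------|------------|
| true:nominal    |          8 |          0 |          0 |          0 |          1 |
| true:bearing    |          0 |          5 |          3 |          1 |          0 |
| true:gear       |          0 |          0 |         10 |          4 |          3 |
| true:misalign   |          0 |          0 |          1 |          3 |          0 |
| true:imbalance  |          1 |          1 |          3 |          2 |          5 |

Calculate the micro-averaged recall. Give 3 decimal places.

0.608

Micro-averaging pools counts across classes: ΣTP=31, ΣFP=20, ΣFN=20.
Micro-recall = TP/(TP+FN) on pooled counts = 0.608 (equals overall accuracy in single-label multiclass).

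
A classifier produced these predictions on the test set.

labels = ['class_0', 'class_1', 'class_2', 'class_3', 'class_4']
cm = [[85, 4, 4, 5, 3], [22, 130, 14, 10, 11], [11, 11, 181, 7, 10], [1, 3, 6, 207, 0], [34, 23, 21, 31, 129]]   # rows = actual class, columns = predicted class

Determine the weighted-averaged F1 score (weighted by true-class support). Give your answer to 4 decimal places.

0.7553

Per-class F1 score (2·TP/(2·TP+FP+FN)):
  class_0: TP=85, FP=22+11+1+34=68, FN=4+4+5+3=16 → 170/254 = 0.66929
  class_1: TP=130, FP=4+11+3+23=41, FN=22+14+10+11=57 → 260/358 = 0.72626
  class_2: TP=181, FP=4+14+6+21=45, FN=11+11+7+10=39 → 362/446 = 0.81166
  class_3: TP=207, FP=5+10+7+31=53, FN=1+3+6+0=10 → 414/477 = 0.86792
  class_4: TP=129, FP=3+11+10+0=24, FN=34+23+21+31=109 → 258/391 = 0.65985
Weighted-F1 score = Σ (supportᵢ/N)·F1 scoreᵢ with N=963: (101/963)·0.66929 + (187/963)·0.72626 + (220/963)·0.81166 + (217/963)·0.86792 + (238/963)·0.65985 = 0.7553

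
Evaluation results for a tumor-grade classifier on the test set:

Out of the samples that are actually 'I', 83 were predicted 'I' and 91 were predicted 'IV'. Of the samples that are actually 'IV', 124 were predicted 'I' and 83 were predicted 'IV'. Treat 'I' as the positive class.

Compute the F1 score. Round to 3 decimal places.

0.436

Precision = TP/(TP+FP) = 83/207 = 0.4010
Recall = TP/(TP+FN) = 83/174 = 0.4770
F1 = 2·TP/(2·TP+FP+FN) = 166/381 = 0.436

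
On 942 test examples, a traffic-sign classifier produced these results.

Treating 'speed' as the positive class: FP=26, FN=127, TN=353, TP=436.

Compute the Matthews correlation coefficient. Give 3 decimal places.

MCC = (TP·TN − FP·FN) / √((TP+FP)(TP+FN)(TN+FP)(TN+FN))
Numerator = 436·353 − 26·127 = 150606
Denominator = √(462·563·379·480) = √47318483520 = 217528.1212
MCC = 150606 / 217528.1212 = 0.692

0.692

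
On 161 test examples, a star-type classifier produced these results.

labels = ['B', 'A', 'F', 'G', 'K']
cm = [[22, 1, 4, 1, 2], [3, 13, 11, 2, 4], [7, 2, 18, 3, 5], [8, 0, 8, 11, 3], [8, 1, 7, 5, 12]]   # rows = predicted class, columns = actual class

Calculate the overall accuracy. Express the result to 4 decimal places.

0.4720

Accuracy = trace / total = (22+13+18+11+12=76) / 161 = 76/161 = 0.4720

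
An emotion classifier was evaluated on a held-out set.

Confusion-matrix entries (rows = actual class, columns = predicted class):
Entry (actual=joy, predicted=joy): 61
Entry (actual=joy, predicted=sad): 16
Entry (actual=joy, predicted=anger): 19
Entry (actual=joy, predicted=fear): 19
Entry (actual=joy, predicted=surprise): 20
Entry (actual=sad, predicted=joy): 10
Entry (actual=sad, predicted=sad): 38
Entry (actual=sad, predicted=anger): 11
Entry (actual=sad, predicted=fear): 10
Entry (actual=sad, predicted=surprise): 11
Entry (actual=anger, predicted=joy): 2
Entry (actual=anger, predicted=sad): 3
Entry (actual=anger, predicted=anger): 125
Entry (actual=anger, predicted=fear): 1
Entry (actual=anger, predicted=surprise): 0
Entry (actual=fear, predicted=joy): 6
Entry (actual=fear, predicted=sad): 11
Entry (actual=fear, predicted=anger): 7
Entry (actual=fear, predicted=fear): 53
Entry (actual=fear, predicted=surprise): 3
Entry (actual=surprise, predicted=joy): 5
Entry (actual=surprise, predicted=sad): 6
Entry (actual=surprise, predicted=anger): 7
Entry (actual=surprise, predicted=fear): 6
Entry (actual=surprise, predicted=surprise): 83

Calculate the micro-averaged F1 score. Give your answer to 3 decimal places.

0.675

Micro-averaging pools counts across classes: ΣTP=360, ΣFP=173, ΣFN=173.
Micro-F1 score = 2·TP/(2·TP+FP+FN) on pooled counts = 0.675 (equals overall accuracy in single-label multiclass).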